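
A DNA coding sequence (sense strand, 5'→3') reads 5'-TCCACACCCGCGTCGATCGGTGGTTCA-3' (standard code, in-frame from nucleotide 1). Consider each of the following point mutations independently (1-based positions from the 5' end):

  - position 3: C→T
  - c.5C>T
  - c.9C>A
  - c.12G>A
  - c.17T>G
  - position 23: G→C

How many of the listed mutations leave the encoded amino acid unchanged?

Codon 1: TCC (Ser) → TCT (Ser) — synonymous.
Codon 2: ACA (Thr) → ATA (Ile) — missense.
Codon 3: CCC (Pro) → CCA (Pro) — synonymous.
Codon 4: GCG (Ala) → GCA (Ala) — synonymous.
Codon 6: ATC (Ile) → AGC (Ser) — missense.
Codon 8: GGT (Gly) → GCT (Ala) — missense.
Synonymous: 3 of 6.

3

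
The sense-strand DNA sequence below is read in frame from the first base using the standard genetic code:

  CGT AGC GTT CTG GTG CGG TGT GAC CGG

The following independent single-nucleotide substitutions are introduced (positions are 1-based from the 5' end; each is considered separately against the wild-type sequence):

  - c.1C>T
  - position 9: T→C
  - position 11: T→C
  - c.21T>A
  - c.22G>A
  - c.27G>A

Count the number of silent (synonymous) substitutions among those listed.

2

Codon 1: CGT (Arg) → TGT (Cys) — missense.
Codon 3: GTT (Val) → GTC (Val) — synonymous.
Codon 4: CTG (Leu) → CCG (Pro) — missense.
Codon 7: TGT (Cys) → TGA (Stop) — nonsense.
Codon 8: GAC (Asp) → AAC (Asn) — missense.
Codon 9: CGG (Arg) → CGA (Arg) — synonymous.
Synonymous: 2 of 6.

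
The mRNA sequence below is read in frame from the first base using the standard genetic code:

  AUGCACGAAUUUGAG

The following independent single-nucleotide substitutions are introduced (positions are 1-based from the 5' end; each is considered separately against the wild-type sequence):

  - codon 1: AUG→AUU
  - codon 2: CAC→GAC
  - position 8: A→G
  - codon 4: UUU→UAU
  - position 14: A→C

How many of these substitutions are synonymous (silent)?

0

Codon 1: AUG (Met) → AUU (Ile) — missense.
Codon 2: CAC (His) → GAC (Asp) — missense.
Codon 3: GAA (Glu) → GGA (Gly) — missense.
Codon 4: UUU (Phe) → UAU (Tyr) — missense.
Codon 5: GAG (Glu) → GCG (Ala) — missense.
Synonymous: 0 of 5.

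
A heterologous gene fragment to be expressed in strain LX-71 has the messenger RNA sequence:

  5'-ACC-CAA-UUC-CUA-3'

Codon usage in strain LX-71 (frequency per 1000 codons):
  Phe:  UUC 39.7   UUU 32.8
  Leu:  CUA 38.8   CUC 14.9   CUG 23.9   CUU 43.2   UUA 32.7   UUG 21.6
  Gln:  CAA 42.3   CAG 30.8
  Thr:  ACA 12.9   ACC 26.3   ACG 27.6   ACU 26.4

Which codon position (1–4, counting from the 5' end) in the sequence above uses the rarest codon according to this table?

Codon 1 ACC (Thr): 26.3 per 1000.
Codon 2 CAA (Gln): 42.3 per 1000.
Codon 3 UUC (Phe): 39.7 per 1000.
Codon 4 CUA (Leu): 38.8 per 1000.
Lowest frequency is 26.3 at codon 1.

1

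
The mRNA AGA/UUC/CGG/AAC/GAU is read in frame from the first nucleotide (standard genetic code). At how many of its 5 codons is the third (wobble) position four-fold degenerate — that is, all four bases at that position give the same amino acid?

Codon 1 AGA (Arg): third position 2-fold.
Codon 2 UUC (Phe): third position 2-fold.
Codon 3 CGG (Arg): third position 4-fold.
Codon 4 AAC (Asn): third position 2-fold.
Codon 5 GAU (Asp): third position 2-fold.
Four-fold degenerate third positions: 1.

1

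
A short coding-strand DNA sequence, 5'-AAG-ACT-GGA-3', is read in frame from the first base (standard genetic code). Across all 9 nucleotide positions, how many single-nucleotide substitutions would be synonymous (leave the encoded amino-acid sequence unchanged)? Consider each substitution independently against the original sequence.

Codon 1 (AAG, Lys): 1 synonymous substitution.
Codon 2 (ACT, Thr): 3 synonymous substitutions.
Codon 3 (GGA, Gly): 3 synonymous substitutions.
Total: 1 + 3 + 3 = 7.

7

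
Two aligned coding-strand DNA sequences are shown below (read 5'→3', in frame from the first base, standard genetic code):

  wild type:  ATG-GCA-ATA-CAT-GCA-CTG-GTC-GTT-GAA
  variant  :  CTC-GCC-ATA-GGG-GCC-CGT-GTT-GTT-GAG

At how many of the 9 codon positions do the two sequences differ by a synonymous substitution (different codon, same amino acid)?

Codon 1: ATG Met / CTC Leu — nonsynonymous.
Codon 2: GCA Ala / GCC Ala — synonymous.
Codon 3: ATA Ile / ATA Ile — identical.
Codon 4: CAT His / GGG Gly — nonsynonymous.
Codon 5: GCA Ala / GCC Ala — synonymous.
Codon 6: CTG Leu / CGT Arg — nonsynonymous.
Codon 7: GTC Val / GTT Val — synonymous.
Codon 8: GTT Val / GTT Val — identical.
Codon 9: GAA Glu / GAG Glu — synonymous.
Synonymous differences: 4.

4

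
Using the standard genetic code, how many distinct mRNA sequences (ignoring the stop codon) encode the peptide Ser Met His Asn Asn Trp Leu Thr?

1152

Ser: 6 codons.
Met: 1 codon.
His: 2 codons.
Asn: 2 codons.
Asn: 2 codons.
Trp: 1 codon.
Leu: 6 codons.
Thr: 4 codons.
6 × 1 × 2 × 2 × 2 × 1 × 6 × 4 = 1152.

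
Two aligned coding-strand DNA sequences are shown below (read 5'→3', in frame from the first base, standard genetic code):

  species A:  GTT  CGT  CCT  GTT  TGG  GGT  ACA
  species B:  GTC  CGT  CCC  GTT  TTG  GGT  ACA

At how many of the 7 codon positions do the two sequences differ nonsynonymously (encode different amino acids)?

1

Codon 1: GTT Val / GTC Val — synonymous.
Codon 2: CGT Arg / CGT Arg — identical.
Codon 3: CCT Pro / CCC Pro — synonymous.
Codon 4: GTT Val / GTT Val — identical.
Codon 5: TGG Trp / TTG Leu — nonsynonymous.
Codon 6: GGT Gly / GGT Gly — identical.
Codon 7: ACA Thr / ACA Thr — identical.
Nonsynonymous differences: 1.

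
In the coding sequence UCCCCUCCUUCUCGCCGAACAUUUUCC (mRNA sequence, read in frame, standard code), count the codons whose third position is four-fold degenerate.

8

Codon 1 UCC (Ser): third position 4-fold.
Codon 2 CCU (Pro): third position 4-fold.
Codon 3 CCU (Pro): third position 4-fold.
Codon 4 UCU (Ser): third position 4-fold.
Codon 5 CGC (Arg): third position 4-fold.
Codon 6 CGA (Arg): third position 4-fold.
Codon 7 ACA (Thr): third position 4-fold.
Codon 8 UUU (Phe): third position 2-fold.
Codon 9 UCC (Ser): third position 4-fold.
Four-fold degenerate third positions: 8.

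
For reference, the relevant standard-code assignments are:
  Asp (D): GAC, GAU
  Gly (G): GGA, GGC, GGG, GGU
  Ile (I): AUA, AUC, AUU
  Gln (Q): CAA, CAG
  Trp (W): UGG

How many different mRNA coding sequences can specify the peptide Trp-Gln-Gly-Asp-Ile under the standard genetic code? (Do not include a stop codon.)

48

Trp: 1 codon.
Gln: 2 codons.
Gly: 4 codons.
Asp: 2 codons.
Ile: 3 codons.
1 × 2 × 4 × 2 × 3 = 48.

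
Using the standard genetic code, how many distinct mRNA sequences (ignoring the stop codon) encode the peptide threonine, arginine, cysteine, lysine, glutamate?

Thr: 4 codons.
Arg: 6 codons.
Cys: 2 codons.
Lys: 2 codons.
Glu: 2 codons.
4 × 6 × 2 × 2 × 2 = 192.

192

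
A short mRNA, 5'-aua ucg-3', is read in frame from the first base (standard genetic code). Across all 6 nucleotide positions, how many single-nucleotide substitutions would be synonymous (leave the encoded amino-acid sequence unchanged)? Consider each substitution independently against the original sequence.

5

Codon 1 (AUA, Ile): 2 synonymous substitutions.
Codon 2 (UCG, Ser): 3 synonymous substitutions.
Total: 2 + 3 = 5.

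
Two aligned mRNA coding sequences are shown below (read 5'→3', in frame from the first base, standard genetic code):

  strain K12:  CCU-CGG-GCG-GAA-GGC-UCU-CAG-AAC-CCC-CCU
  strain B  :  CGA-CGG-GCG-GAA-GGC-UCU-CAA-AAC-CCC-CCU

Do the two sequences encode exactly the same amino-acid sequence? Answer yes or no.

Codon 1: CCU Pro / CGA Arg — nonsynonymous.
Codon 2: CGG Arg / CGG Arg — identical.
Codon 3: GCG Ala / GCG Ala — identical.
Codon 4: GAA Glu / GAA Glu — identical.
Codon 5: GGC Gly / GGC Gly — identical.
Codon 6: UCU Ser / UCU Ser — identical.
Codon 7: CAG Gln / CAA Gln — synonymous.
Codon 8: AAC Asn / AAC Asn — identical.
Codon 9: CCC Pro / CCC Pro — identical.
Codon 10: CCU Pro / CCU Pro — identical.
Nonsynonymous differences: 1 → different protein.

no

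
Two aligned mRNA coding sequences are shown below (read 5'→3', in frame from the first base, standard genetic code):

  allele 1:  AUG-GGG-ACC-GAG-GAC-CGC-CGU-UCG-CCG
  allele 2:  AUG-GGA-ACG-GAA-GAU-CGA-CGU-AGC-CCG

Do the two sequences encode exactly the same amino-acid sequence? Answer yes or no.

Codon 1: AUG Met / AUG Met — identical.
Codon 2: GGG Gly / GGA Gly — synonymous.
Codon 3: ACC Thr / ACG Thr — synonymous.
Codon 4: GAG Glu / GAA Glu — synonymous.
Codon 5: GAC Asp / GAU Asp — synonymous.
Codon 6: CGC Arg / CGA Arg — synonymous.
Codon 7: CGU Arg / CGU Arg — identical.
Codon 8: UCG Ser / AGC Ser — synonymous.
Codon 9: CCG Pro / CCG Pro — identical.
Nonsynonymous differences: 0 → same protein.

yes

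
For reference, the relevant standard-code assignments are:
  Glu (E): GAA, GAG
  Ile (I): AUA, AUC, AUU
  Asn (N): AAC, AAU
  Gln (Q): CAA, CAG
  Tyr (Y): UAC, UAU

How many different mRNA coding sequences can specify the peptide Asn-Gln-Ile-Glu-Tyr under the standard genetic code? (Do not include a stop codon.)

Asn: 2 codons.
Gln: 2 codons.
Ile: 3 codons.
Glu: 2 codons.
Tyr: 2 codons.
2 × 2 × 3 × 2 × 2 = 48.

48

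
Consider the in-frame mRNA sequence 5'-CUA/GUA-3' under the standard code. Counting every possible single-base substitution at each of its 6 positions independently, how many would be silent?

7

Codon 1 (CUA, Leu): 4 synonymous substitutions.
Codon 2 (GUA, Val): 3 synonymous substitutions.
Total: 4 + 3 = 7.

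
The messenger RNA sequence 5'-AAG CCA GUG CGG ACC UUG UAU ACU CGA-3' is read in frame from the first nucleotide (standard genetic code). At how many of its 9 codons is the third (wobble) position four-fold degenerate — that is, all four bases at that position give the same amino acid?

Codon 1 AAG (Lys): third position 2-fold.
Codon 2 CCA (Pro): third position 4-fold.
Codon 3 GUG (Val): third position 4-fold.
Codon 4 CGG (Arg): third position 4-fold.
Codon 5 ACC (Thr): third position 4-fold.
Codon 6 UUG (Leu): third position 2-fold.
Codon 7 UAU (Tyr): third position 2-fold.
Codon 8 ACU (Thr): third position 4-fold.
Codon 9 CGA (Arg): third position 4-fold.
Four-fold degenerate third positions: 6.

6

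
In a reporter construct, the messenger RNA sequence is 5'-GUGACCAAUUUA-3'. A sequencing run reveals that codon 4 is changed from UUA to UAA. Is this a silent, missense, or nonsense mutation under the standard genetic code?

nonsense

Position 11 falls in codon 4: UUA → Leu.
After the substitution the codon is UAA → Stop.
The new codon is a stop codon, so this is a nonsense mutation.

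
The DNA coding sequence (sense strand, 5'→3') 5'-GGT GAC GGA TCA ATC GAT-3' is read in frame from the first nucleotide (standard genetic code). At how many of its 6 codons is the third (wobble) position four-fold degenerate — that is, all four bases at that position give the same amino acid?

3

Codon 1 GGT (Gly): third position 4-fold.
Codon 2 GAC (Asp): third position 2-fold.
Codon 3 GGA (Gly): third position 4-fold.
Codon 4 TCA (Ser): third position 4-fold.
Codon 5 ATC (Ile): third position 3-fold.
Codon 6 GAT (Asp): third position 2-fold.
Four-fold degenerate third positions: 3.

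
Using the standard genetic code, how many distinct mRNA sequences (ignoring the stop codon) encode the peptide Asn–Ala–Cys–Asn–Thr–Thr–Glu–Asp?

Asn: 2 codons.
Ala: 4 codons.
Cys: 2 codons.
Asn: 2 codons.
Thr: 4 codons.
Thr: 4 codons.
Glu: 2 codons.
Asp: 2 codons.
2 × 4 × 2 × 2 × 4 × 4 × 2 × 2 = 2048.

2048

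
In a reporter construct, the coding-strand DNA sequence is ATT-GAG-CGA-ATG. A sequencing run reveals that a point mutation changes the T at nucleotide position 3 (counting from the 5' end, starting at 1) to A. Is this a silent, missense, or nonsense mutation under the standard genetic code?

Position 3 falls in codon 1: ATT → Ile.
After the substitution the codon is ATA → Ile.
Both encode Ile, so the change is synonymous.

silent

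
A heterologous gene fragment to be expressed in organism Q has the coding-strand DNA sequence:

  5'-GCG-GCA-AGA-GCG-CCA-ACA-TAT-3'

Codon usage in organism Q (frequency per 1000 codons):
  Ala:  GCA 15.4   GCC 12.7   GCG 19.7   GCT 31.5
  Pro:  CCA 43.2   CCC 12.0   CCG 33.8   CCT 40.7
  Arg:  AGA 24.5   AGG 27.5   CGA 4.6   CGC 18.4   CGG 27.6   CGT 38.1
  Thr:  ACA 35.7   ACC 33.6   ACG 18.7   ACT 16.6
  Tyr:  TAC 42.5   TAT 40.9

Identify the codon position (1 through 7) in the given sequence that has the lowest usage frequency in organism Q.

2

Codon 1 GCG (Ala): 19.7 per 1000.
Codon 2 GCA (Ala): 15.4 per 1000.
Codon 3 AGA (Arg): 24.5 per 1000.
Codon 4 GCG (Ala): 19.7 per 1000.
Codon 5 CCA (Pro): 43.2 per 1000.
Codon 6 ACA (Thr): 35.7 per 1000.
Codon 7 TAT (Tyr): 40.9 per 1000.
Lowest frequency is 15.4 at codon 2.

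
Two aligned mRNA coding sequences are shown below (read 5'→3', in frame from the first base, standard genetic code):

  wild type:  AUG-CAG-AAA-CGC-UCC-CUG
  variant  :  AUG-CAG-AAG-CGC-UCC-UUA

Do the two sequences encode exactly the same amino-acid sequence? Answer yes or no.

yes

Codon 1: AUG Met / AUG Met — identical.
Codon 2: CAG Gln / CAG Gln — identical.
Codon 3: AAA Lys / AAG Lys — synonymous.
Codon 4: CGC Arg / CGC Arg — identical.
Codon 5: UCC Ser / UCC Ser — identical.
Codon 6: CUG Leu / UUA Leu — synonymous.
Nonsynonymous differences: 0 → same protein.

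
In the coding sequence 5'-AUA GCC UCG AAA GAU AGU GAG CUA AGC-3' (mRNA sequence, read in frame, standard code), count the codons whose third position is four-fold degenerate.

3

Codon 1 AUA (Ile): third position 3-fold.
Codon 2 GCC (Ala): third position 4-fold.
Codon 3 UCG (Ser): third position 4-fold.
Codon 4 AAA (Lys): third position 2-fold.
Codon 5 GAU (Asp): third position 2-fold.
Codon 6 AGU (Ser): third position 2-fold.
Codon 7 GAG (Glu): third position 2-fold.
Codon 8 CUA (Leu): third position 4-fold.
Codon 9 AGC (Ser): third position 2-fold.
Four-fold degenerate third positions: 3.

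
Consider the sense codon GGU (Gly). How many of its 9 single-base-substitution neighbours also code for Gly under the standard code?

Position 1: none → 0 synonymous.
Position 2: none → 0 synonymous.
Position 3: GGC, GGA, GGG → 3 synonymous.
Total: 0 + 0 + 3 = 3.

3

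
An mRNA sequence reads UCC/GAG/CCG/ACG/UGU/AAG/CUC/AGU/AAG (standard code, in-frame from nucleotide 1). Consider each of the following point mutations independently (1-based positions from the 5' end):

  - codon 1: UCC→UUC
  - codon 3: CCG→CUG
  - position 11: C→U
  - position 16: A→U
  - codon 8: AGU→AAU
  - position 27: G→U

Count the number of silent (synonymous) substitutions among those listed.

Codon 1: UCC (Ser) → UUC (Phe) — missense.
Codon 3: CCG (Pro) → CUG (Leu) — missense.
Codon 4: ACG (Thr) → AUG (Met) — missense.
Codon 6: AAG (Lys) → UAG (Stop) — nonsense.
Codon 8: AGU (Ser) → AAU (Asn) — missense.
Codon 9: AAG (Lys) → AAU (Asn) — missense.
Synonymous: 0 of 6.

0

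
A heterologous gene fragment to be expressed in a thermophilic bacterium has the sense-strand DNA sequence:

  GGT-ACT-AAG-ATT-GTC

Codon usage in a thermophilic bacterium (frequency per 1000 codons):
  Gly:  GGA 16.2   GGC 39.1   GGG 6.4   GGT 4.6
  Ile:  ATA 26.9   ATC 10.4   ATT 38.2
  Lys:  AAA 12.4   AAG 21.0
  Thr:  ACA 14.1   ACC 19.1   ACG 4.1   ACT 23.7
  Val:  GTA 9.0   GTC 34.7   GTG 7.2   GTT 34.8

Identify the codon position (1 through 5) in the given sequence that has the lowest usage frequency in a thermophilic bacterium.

Codon 1 GGT (Gly): 4.6 per 1000.
Codon 2 ACT (Thr): 23.7 per 1000.
Codon 3 AAG (Lys): 21.0 per 1000.
Codon 4 ATT (Ile): 38.2 per 1000.
Codon 5 GTC (Val): 34.7 per 1000.
Lowest frequency is 4.6 at codon 1.

1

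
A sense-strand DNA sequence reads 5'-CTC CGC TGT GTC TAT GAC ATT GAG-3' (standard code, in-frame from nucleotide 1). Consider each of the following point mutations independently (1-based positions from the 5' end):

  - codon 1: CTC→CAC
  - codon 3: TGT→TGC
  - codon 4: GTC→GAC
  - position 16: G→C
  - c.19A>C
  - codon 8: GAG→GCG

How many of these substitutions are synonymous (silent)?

1

Codon 1: CTC (Leu) → CAC (His) — missense.
Codon 3: TGT (Cys) → TGC (Cys) — synonymous.
Codon 4: GTC (Val) → GAC (Asp) — missense.
Codon 6: GAC (Asp) → CAC (His) — missense.
Codon 7: ATT (Ile) → CTT (Leu) — missense.
Codon 8: GAG (Glu) → GCG (Ala) — missense.
Synonymous: 1 of 6.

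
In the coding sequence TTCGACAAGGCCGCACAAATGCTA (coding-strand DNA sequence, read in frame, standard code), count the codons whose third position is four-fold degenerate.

Codon 1 TTC (Phe): third position 2-fold.
Codon 2 GAC (Asp): third position 2-fold.
Codon 3 AAG (Lys): third position 2-fold.
Codon 4 GCC (Ala): third position 4-fold.
Codon 5 GCA (Ala): third position 4-fold.
Codon 6 CAA (Gln): third position 2-fold.
Codon 7 ATG (Met): third position 1-fold.
Codon 8 CTA (Leu): third position 4-fold.
Four-fold degenerate third positions: 3.

3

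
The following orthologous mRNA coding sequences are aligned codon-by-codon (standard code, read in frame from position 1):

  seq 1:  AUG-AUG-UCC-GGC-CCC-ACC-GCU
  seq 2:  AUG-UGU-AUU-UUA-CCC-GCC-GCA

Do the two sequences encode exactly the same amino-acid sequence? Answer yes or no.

no

Codon 1: AUG Met / AUG Met — identical.
Codon 2: AUG Met / UGU Cys — nonsynonymous.
Codon 3: UCC Ser / AUU Ile — nonsynonymous.
Codon 4: GGC Gly / UUA Leu — nonsynonymous.
Codon 5: CCC Pro / CCC Pro — identical.
Codon 6: ACC Thr / GCC Ala — nonsynonymous.
Codon 7: GCU Ala / GCA Ala — synonymous.
Nonsynonymous differences: 4 → different protein.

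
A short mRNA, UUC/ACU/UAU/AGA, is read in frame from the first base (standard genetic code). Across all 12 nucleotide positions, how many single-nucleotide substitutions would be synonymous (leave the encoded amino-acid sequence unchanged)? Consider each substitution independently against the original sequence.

7

Codon 1 (UUC, Phe): 1 synonymous substitution.
Codon 2 (ACU, Thr): 3 synonymous substitutions.
Codon 3 (UAU, Tyr): 1 synonymous substitution.
Codon 4 (AGA, Arg): 2 synonymous substitutions.
Total: 1 + 3 + 1 + 2 = 7.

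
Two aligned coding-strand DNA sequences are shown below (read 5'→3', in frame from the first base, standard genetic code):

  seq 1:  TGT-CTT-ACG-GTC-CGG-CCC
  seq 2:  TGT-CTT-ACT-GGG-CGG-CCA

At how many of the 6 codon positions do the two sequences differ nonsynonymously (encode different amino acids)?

Codon 1: TGT Cys / TGT Cys — identical.
Codon 2: CTT Leu / CTT Leu — identical.
Codon 3: ACG Thr / ACT Thr — synonymous.
Codon 4: GTC Val / GGG Gly — nonsynonymous.
Codon 5: CGG Arg / CGG Arg — identical.
Codon 6: CCC Pro / CCA Pro — synonymous.
Nonsynonymous differences: 1.

1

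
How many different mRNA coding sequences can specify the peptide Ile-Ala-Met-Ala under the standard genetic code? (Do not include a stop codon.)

48

Ile: 3 codons.
Ala: 4 codons.
Met: 1 codon.
Ala: 4 codons.
3 × 4 × 1 × 4 = 48.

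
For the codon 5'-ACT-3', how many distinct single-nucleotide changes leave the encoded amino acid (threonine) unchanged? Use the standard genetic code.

3

Position 1: none → 0 synonymous.
Position 2: none → 0 synonymous.
Position 3: ACC, ACA, ACG → 3 synonymous.
Total: 0 + 0 + 3 = 3.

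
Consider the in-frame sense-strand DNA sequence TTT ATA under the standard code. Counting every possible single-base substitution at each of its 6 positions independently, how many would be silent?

Codon 1 (TTT, Phe): 1 synonymous substitution.
Codon 2 (ATA, Ile): 2 synonymous substitutions.
Total: 1 + 2 = 3.

3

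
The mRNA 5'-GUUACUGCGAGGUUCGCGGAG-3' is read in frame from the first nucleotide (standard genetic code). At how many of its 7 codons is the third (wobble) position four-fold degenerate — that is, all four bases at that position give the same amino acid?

4

Codon 1 GUU (Val): third position 4-fold.
Codon 2 ACU (Thr): third position 4-fold.
Codon 3 GCG (Ala): third position 4-fold.
Codon 4 AGG (Arg): third position 2-fold.
Codon 5 UUC (Phe): third position 2-fold.
Codon 6 GCG (Ala): third position 4-fold.
Codon 7 GAG (Glu): third position 2-fold.
Four-fold degenerate third positions: 4.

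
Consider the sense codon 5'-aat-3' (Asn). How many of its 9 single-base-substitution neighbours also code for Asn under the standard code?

Position 1: none → 0 synonymous.
Position 2: none → 0 synonymous.
Position 3: AAC → 1 synonymous.
Total: 0 + 0 + 1 = 1.

1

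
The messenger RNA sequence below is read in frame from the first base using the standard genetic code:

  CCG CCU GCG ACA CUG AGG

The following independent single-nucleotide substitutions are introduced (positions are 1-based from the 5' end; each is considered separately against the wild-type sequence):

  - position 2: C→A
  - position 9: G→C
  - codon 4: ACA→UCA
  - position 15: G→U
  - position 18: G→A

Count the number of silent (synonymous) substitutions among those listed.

3

Codon 1: CCG (Pro) → CAG (Gln) — missense.
Codon 3: GCG (Ala) → GCC (Ala) — synonymous.
Codon 4: ACA (Thr) → UCA (Ser) — missense.
Codon 5: CUG (Leu) → CUU (Leu) — synonymous.
Codon 6: AGG (Arg) → AGA (Arg) — synonymous.
Synonymous: 3 of 5.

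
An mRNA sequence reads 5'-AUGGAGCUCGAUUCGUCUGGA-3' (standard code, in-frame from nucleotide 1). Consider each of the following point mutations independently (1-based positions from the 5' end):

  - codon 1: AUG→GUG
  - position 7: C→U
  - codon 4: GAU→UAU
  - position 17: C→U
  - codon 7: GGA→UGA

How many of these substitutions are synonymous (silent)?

Codon 1: AUG (Met) → GUG (Val) — missense.
Codon 3: CUC (Leu) → UUC (Phe) — missense.
Codon 4: GAU (Asp) → UAU (Tyr) — missense.
Codon 6: UCU (Ser) → UUU (Phe) — missense.
Codon 7: GGA (Gly) → UGA (Stop) — nonsense.
Synonymous: 0 of 5.

0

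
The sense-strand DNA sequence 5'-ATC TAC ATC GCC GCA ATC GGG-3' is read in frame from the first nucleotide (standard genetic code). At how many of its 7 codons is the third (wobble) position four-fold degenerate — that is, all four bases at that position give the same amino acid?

Codon 1 ATC (Ile): third position 3-fold.
Codon 2 TAC (Tyr): third position 2-fold.
Codon 3 ATC (Ile): third position 3-fold.
Codon 4 GCC (Ala): third position 4-fold.
Codon 5 GCA (Ala): third position 4-fold.
Codon 6 ATC (Ile): third position 3-fold.
Codon 7 GGG (Gly): third position 4-fold.
Four-fold degenerate third positions: 3.

3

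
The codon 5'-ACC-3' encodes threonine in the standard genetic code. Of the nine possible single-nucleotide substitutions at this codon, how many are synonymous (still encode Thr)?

Position 1: none → 0 synonymous.
Position 2: none → 0 synonymous.
Position 3: ACT, ACA, ACG → 3 synonymous.
Total: 0 + 0 + 3 = 3.

3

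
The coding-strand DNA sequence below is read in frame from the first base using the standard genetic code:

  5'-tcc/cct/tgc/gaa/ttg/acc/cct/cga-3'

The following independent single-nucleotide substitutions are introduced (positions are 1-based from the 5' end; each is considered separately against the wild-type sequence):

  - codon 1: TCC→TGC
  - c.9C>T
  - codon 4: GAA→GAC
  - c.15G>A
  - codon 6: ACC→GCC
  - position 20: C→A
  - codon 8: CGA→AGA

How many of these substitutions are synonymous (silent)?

Codon 1: TCC (Ser) → TGC (Cys) — missense.
Codon 3: TGC (Cys) → TGT (Cys) — synonymous.
Codon 4: GAA (Glu) → GAC (Asp) — missense.
Codon 5: TTG (Leu) → TTA (Leu) — synonymous.
Codon 6: ACC (Thr) → GCC (Ala) — missense.
Codon 7: CCT (Pro) → CAT (His) — missense.
Codon 8: CGA (Arg) → AGA (Arg) — synonymous.
Synonymous: 3 of 7.

3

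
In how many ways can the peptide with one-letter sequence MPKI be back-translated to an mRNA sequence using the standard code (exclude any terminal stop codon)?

24

Met: 1 codon.
Pro: 4 codons.
Lys: 2 codons.
Ile: 3 codons.
1 × 4 × 2 × 3 = 24.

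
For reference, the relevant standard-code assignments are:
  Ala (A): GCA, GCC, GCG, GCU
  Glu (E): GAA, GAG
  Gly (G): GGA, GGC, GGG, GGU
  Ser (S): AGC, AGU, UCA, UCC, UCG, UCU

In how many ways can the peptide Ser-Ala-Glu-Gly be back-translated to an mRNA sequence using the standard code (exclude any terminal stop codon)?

192

Ser: 6 codons.
Ala: 4 codons.
Glu: 2 codons.
Gly: 4 codons.
6 × 4 × 2 × 4 = 192.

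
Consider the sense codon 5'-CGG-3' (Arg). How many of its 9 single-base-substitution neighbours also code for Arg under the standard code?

4

Position 1: AGG → 1 synonymous.
Position 2: none → 0 synonymous.
Position 3: CGT, CGC, CGA → 3 synonymous.
Total: 1 + 0 + 3 = 4.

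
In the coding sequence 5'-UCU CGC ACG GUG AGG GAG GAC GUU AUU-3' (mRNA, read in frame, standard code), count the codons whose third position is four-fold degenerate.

5

Codon 1 UCU (Ser): third position 4-fold.
Codon 2 CGC (Arg): third position 4-fold.
Codon 3 ACG (Thr): third position 4-fold.
Codon 4 GUG (Val): third position 4-fold.
Codon 5 AGG (Arg): third position 2-fold.
Codon 6 GAG (Glu): third position 2-fold.
Codon 7 GAC (Asp): third position 2-fold.
Codon 8 GUU (Val): third position 4-fold.
Codon 9 AUU (Ile): third position 3-fold.
Four-fold degenerate third positions: 5.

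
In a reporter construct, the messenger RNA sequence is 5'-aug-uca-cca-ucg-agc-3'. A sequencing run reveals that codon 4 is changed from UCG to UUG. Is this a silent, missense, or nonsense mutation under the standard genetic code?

missense

Position 11 falls in codon 4: UCG → Ser.
After the substitution the codon is UUG → Leu.
Ser ≠ Leu, so this is a missense mutation.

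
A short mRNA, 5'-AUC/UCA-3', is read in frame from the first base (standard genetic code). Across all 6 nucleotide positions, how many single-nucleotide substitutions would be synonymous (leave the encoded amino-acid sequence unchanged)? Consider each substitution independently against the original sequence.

5

Codon 1 (AUC, Ile): 2 synonymous substitutions.
Codon 2 (UCA, Ser): 3 synonymous substitutions.
Total: 2 + 3 = 5.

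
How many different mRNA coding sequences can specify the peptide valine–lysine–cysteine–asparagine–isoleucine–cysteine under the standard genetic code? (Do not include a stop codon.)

Val: 4 codons.
Lys: 2 codons.
Cys: 2 codons.
Asn: 2 codons.
Ile: 3 codons.
Cys: 2 codons.
4 × 2 × 2 × 2 × 3 × 2 = 192.

192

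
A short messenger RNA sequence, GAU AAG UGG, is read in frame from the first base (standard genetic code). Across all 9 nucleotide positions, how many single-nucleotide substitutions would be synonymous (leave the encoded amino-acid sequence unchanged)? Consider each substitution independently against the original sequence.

Codon 1 (GAU, Asp): 1 synonymous substitution.
Codon 2 (AAG, Lys): 1 synonymous substitution.
Codon 3 (UGG, Trp): 0 synonymous substitutions.
Total: 1 + 1 + 0 = 2.

2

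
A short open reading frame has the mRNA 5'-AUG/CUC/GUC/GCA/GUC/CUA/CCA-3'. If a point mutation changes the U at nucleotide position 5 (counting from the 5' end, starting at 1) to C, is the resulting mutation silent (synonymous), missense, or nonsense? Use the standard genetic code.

missense

Position 5 falls in codon 2: CUC → Leu.
After the substitution the codon is CCC → Pro.
Leu ≠ Pro, so this is a missense mutation.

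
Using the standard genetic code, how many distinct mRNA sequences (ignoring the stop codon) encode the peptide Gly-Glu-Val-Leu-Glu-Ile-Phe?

2304

Gly: 4 codons.
Glu: 2 codons.
Val: 4 codons.
Leu: 6 codons.
Glu: 2 codons.
Ile: 3 codons.
Phe: 2 codons.
4 × 2 × 4 × 6 × 2 × 3 × 2 = 2304.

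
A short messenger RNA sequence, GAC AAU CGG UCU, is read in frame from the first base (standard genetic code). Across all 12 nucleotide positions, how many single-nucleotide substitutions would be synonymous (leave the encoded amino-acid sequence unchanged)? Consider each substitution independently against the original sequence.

Codon 1 (GAC, Asp): 1 synonymous substitution.
Codon 2 (AAU, Asn): 1 synonymous substitution.
Codon 3 (CGG, Arg): 4 synonymous substitutions.
Codon 4 (UCU, Ser): 3 synonymous substitutions.
Total: 1 + 1 + 4 + 3 = 9.

9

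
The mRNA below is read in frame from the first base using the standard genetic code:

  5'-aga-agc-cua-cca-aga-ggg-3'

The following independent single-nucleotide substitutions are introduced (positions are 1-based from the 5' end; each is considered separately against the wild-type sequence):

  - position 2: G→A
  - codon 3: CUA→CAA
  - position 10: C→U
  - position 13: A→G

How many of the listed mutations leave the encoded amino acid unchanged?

Codon 1: AGA (Arg) → AAA (Lys) — missense.
Codon 3: CUA (Leu) → CAA (Gln) — missense.
Codon 4: CCA (Pro) → UCA (Ser) — missense.
Codon 5: AGA (Arg) → GGA (Gly) — missense.
Synonymous: 0 of 4.

0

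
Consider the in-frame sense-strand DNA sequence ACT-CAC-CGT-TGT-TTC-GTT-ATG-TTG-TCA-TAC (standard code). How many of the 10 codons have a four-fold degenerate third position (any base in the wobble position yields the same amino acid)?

4

Codon 1 ACT (Thr): third position 4-fold.
Codon 2 CAC (His): third position 2-fold.
Codon 3 CGT (Arg): third position 4-fold.
Codon 4 TGT (Cys): third position 2-fold.
Codon 5 TTC (Phe): third position 2-fold.
Codon 6 GTT (Val): third position 4-fold.
Codon 7 ATG (Met): third position 1-fold.
Codon 8 TTG (Leu): third position 2-fold.
Codon 9 TCA (Ser): third position 4-fold.
Codon 10 TAC (Tyr): third position 2-fold.
Four-fold degenerate third positions: 4.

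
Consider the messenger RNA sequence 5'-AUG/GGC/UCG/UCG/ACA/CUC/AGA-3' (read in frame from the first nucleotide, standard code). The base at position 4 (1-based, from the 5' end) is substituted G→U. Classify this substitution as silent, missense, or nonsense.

Position 4 falls in codon 2: GGC → Gly.
After the substitution the codon is UGC → Cys.
Gly ≠ Cys, so this is a missense mutation.

missense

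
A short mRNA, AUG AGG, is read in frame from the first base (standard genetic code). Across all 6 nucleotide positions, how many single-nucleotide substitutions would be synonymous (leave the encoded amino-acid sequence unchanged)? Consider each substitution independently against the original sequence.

2

Codon 1 (AUG, Met): 0 synonymous substitutions.
Codon 2 (AGG, Arg): 2 synonymous substitutions.
Total: 0 + 2 = 2.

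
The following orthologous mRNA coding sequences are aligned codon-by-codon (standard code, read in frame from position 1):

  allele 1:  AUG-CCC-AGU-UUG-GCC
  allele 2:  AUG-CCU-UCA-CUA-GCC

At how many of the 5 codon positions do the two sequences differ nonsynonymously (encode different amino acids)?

0

Codon 1: AUG Met / AUG Met — identical.
Codon 2: CCC Pro / CCU Pro — synonymous.
Codon 3: AGU Ser / UCA Ser — synonymous.
Codon 4: UUG Leu / CUA Leu — synonymous.
Codon 5: GCC Ala / GCC Ala — identical.
Nonsynonymous differences: 0.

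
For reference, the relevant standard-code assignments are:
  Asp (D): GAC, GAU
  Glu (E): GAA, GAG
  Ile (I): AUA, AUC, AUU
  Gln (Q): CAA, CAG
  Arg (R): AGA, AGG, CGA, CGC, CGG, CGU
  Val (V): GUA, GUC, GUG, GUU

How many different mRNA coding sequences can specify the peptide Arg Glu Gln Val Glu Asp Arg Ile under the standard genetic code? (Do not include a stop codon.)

6912

Arg: 6 codons.
Glu: 2 codons.
Gln: 2 codons.
Val: 4 codons.
Glu: 2 codons.
Asp: 2 codons.
Arg: 6 codons.
Ile: 3 codons.
6 × 2 × 2 × 4 × 2 × 2 × 6 × 3 = 6912.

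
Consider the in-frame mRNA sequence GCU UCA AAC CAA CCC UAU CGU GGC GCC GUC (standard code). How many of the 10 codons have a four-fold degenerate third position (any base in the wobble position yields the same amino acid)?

7

Codon 1 GCU (Ala): third position 4-fold.
Codon 2 UCA (Ser): third position 4-fold.
Codon 3 AAC (Asn): third position 2-fold.
Codon 4 CAA (Gln): third position 2-fold.
Codon 5 CCC (Pro): third position 4-fold.
Codon 6 UAU (Tyr): third position 2-fold.
Codon 7 CGU (Arg): third position 4-fold.
Codon 8 GGC (Gly): third position 4-fold.
Codon 9 GCC (Ala): third position 4-fold.
Codon 10 GUC (Val): third position 4-fold.
Four-fold degenerate third positions: 7.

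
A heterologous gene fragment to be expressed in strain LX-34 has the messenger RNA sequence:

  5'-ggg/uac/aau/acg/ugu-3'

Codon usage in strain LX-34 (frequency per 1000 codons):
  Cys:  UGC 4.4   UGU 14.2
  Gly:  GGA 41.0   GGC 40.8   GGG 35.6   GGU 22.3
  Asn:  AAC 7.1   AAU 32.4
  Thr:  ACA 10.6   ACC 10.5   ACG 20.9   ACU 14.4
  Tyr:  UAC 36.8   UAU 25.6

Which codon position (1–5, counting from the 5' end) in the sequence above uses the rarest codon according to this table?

5

Codon 1 GGG (Gly): 35.6 per 1000.
Codon 2 UAC (Tyr): 36.8 per 1000.
Codon 3 AAU (Asn): 32.4 per 1000.
Codon 4 ACG (Thr): 20.9 per 1000.
Codon 5 UGU (Cys): 14.2 per 1000.
Lowest frequency is 14.2 at codon 5.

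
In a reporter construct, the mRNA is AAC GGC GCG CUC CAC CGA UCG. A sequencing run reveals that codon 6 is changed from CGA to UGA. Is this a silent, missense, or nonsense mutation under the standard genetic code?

nonsense

Position 16 falls in codon 6: CGA → Arg.
After the substitution the codon is UGA → Stop.
The new codon is a stop codon, so this is a nonsense mutation.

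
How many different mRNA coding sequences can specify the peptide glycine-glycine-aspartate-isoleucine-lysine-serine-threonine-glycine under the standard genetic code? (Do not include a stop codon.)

Gly: 4 codons.
Gly: 4 codons.
Asp: 2 codons.
Ile: 3 codons.
Lys: 2 codons.
Ser: 6 codons.
Thr: 4 codons.
Gly: 4 codons.
4 × 4 × 2 × 3 × 2 × 6 × 4 × 4 = 18432.

18432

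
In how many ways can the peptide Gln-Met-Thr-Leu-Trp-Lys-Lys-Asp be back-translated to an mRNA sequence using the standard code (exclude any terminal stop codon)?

384

Gln: 2 codons.
Met: 1 codon.
Thr: 4 codons.
Leu: 6 codons.
Trp: 1 codon.
Lys: 2 codons.
Lys: 2 codons.
Asp: 2 codons.
2 × 1 × 4 × 6 × 1 × 2 × 2 × 2 = 384.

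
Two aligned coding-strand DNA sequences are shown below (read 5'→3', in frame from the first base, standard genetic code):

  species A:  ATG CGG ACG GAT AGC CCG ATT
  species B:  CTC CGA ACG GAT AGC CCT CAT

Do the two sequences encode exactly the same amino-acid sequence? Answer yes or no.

Codon 1: ATG Met / CTC Leu — nonsynonymous.
Codon 2: CGG Arg / CGA Arg — synonymous.
Codon 3: ACG Thr / ACG Thr — identical.
Codon 4: GAT Asp / GAT Asp — identical.
Codon 5: AGC Ser / AGC Ser — identical.
Codon 6: CCG Pro / CCT Pro — synonymous.
Codon 7: ATT Ile / CAT His — nonsynonymous.
Nonsynonymous differences: 2 → different protein.

no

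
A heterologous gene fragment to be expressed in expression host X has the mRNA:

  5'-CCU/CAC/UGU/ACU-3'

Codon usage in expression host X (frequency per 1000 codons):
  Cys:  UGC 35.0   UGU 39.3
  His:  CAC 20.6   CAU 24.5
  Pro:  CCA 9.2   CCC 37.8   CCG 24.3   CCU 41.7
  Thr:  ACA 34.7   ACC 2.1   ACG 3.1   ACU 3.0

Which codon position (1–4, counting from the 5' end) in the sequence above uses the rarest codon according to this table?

4

Codon 1 CCU (Pro): 41.7 per 1000.
Codon 2 CAC (His): 20.6 per 1000.
Codon 3 UGU (Cys): 39.3 per 1000.
Codon 4 ACU (Thr): 3.0 per 1000.
Lowest frequency is 3.0 at codon 4.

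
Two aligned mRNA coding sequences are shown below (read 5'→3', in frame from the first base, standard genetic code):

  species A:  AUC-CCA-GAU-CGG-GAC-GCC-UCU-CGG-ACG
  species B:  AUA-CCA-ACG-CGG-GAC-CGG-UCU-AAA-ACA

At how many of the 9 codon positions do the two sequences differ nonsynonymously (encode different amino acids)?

Codon 1: AUC Ile / AUA Ile — synonymous.
Codon 2: CCA Pro / CCA Pro — identical.
Codon 3: GAU Asp / ACG Thr — nonsynonymous.
Codon 4: CGG Arg / CGG Arg — identical.
Codon 5: GAC Asp / GAC Asp — identical.
Codon 6: GCC Ala / CGG Arg — nonsynonymous.
Codon 7: UCU Ser / UCU Ser — identical.
Codon 8: CGG Arg / AAA Lys — nonsynonymous.
Codon 9: ACG Thr / ACA Thr — synonymous.
Nonsynonymous differences: 3.

3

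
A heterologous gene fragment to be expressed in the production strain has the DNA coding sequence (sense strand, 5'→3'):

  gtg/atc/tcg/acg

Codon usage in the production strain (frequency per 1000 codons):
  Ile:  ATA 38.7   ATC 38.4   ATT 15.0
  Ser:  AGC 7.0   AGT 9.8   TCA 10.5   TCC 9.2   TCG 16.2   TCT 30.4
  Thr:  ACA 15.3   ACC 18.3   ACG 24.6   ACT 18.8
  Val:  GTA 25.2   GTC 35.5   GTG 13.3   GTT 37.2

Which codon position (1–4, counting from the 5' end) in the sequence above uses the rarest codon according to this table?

Codon 1 GTG (Val): 13.3 per 1000.
Codon 2 ATC (Ile): 38.4 per 1000.
Codon 3 TCG (Ser): 16.2 per 1000.
Codon 4 ACG (Thr): 24.6 per 1000.
Lowest frequency is 13.3 at codon 1.

1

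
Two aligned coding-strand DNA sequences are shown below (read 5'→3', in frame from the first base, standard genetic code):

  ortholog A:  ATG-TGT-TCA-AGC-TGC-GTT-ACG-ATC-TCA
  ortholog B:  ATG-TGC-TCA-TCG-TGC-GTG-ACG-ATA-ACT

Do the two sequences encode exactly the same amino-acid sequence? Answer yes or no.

no

Codon 1: ATG Met / ATG Met — identical.
Codon 2: TGT Cys / TGC Cys — synonymous.
Codon 3: TCA Ser / TCA Ser — identical.
Codon 4: AGC Ser / TCG Ser — synonymous.
Codon 5: TGC Cys / TGC Cys — identical.
Codon 6: GTT Val / GTG Val — synonymous.
Codon 7: ACG Thr / ACG Thr — identical.
Codon 8: ATC Ile / ATA Ile — synonymous.
Codon 9: TCA Ser / ACT Thr — nonsynonymous.
Nonsynonymous differences: 1 → different protein.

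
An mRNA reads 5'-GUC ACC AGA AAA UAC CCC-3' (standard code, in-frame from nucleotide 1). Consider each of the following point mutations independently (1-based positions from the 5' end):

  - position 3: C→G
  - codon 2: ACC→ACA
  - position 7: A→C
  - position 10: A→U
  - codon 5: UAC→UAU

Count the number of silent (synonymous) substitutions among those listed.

4

Codon 1: GUC (Val) → GUG (Val) — synonymous.
Codon 2: ACC (Thr) → ACA (Thr) — synonymous.
Codon 3: AGA (Arg) → CGA (Arg) — synonymous.
Codon 4: AAA (Lys) → UAA (Stop) — nonsense.
Codon 5: UAC (Tyr) → UAU (Tyr) — synonymous.
Synonymous: 4 of 5.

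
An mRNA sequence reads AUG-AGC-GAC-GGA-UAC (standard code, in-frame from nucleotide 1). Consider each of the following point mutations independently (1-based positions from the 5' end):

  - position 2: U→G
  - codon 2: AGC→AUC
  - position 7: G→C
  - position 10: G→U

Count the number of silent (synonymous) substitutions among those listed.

0

Codon 1: AUG (Met) → AGG (Arg) — missense.
Codon 2: AGC (Ser) → AUC (Ile) — missense.
Codon 3: GAC (Asp) → CAC (His) — missense.
Codon 4: GGA (Gly) → UGA (Stop) — nonsense.
Synonymous: 0 of 4.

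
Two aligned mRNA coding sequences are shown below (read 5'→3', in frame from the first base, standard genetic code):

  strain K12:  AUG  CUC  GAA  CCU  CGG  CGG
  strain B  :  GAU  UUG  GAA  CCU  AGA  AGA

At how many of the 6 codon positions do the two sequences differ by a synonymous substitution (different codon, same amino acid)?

Codon 1: AUG Met / GAU Asp — nonsynonymous.
Codon 2: CUC Leu / UUG Leu — synonymous.
Codon 3: GAA Glu / GAA Glu — identical.
Codon 4: CCU Pro / CCU Pro — identical.
Codon 5: CGG Arg / AGA Arg — synonymous.
Codon 6: CGG Arg / AGA Arg — synonymous.
Synonymous differences: 3.

3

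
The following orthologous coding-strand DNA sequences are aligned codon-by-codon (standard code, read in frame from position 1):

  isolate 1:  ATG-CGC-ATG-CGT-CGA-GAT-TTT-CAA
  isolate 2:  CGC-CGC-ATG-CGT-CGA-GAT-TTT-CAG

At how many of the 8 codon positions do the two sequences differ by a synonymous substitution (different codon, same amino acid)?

1

Codon 1: ATG Met / CGC Arg — nonsynonymous.
Codon 2: CGC Arg / CGC Arg — identical.
Codon 3: ATG Met / ATG Met — identical.
Codon 4: CGT Arg / CGT Arg — identical.
Codon 5: CGA Arg / CGA Arg — identical.
Codon 6: GAT Asp / GAT Asp — identical.
Codon 7: TTT Phe / TTT Phe — identical.
Codon 8: CAA Gln / CAG Gln — synonymous.
Synonymous differences: 1.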